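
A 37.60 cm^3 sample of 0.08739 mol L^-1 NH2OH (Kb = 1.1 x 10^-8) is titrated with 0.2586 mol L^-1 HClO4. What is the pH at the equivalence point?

n(NH2OH) = 0.08739 x 0.03760 = 0.003286 mol; V(HClO4) at equivalence = 0.003286/0.2586 = 0.01271 L.
At equivalence the base is fully converted to NH3OH+; total volume = 0.05031 L, so [NH3OH+] = 0.003286/0.05031 = 0.06532 M.
Ka(NH3OH+) = Kw/Kb = 1.0e-14 / 1.1 x 10^-8 = 9.09e-7.
[H^+] = sqrt(Ka x [NH3OH+]) = sqrt(9.09e-7 x 0.06532) = 0.000244 M.
pH = -log(0.000244) = 3.61.

3.61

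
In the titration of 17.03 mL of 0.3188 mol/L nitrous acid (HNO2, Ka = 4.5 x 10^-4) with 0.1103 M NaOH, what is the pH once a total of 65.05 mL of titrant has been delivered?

n(acid) = 0.3188 x 0.01703 = 0.005429 mol; n(NaOH) added = 0.1103 x 0.06505 = 0.007175 mol.
Base is in excess by 0.007175 - 0.005429 = 0.001746 mol in a total volume of 0.08208 L.
[OH^-] = 0.001746/0.08208 = 0.02127 M, so pOH = 1.67 and pH = 14.00 - 1.67 = 12.33.

12.33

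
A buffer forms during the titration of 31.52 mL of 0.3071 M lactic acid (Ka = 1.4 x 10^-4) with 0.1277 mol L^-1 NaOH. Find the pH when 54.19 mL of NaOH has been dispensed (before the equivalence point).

Initial n(HC3H5O3) = 0.3071 x 0.03152 = 0.009680 mol.
n(NaOH) added = 0.1277 x 0.05419 = 0.006920 mol, converting that many moles of HC3H5O3 to C3H5O3-.
Remaining n(HC3H5O3) = 0.002760 mol; n(C3H5O3-) = 0.006920 mol.
By Henderson-Hasselbalch, pH = pKa + log([A^-]/[HA]) = 3.85 + log(0.006920/0.002760) = 3.85 + (+0.40) = 4.25.

4.25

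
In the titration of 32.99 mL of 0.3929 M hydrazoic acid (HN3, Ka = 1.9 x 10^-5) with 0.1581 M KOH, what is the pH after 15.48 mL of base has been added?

4.09

Initial n(HN3) = 0.3929 x 0.03299 = 0.01296 mol.
n(KOH) added = 0.1581 x 0.01548 = 0.002447 mol, converting that many moles of HN3 to N3-.
Remaining n(HN3) = 0.01051 mol; n(N3-) = 0.002447 mol.
By Henderson-Hasselbalch, pH = pKa + log([A^-]/[HA]) = 4.72 + log(0.002447/0.01051) = 4.72 + (-0.63) = 4.09.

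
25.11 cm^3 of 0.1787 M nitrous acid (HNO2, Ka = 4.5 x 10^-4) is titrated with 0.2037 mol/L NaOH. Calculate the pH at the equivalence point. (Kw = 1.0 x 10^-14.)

n(HNO2) = 0.1787 x 0.02511 = 0.004487 mol; V(NaOH) at equivalence = 0.004487/0.2037 = 0.02203 L.
At equivalence all the acid is converted to NO2-; total volume = 0.02511 + 0.02203 = 0.04714 L, so [NO2-] = 0.004487/0.04714 = 0.09519 M.
Kb = Kw/Ka = 1.0e-14 / 4.5 x 10^-4 = 2.22e-11.
[OH^-] = sqrt(Kb x [NO2-]) = sqrt(2.22e-11 x 0.09519) = 1.45e-6 M.
pOH = 5.84, so pH = 14.00 - 5.84 = 8.16.

8.16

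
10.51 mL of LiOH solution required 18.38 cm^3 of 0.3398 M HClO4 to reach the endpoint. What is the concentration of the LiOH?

n(HClO4) delivered = 0.3398 x 0.01838 = 0.006246 mol.
For a 1:1 reaction, n(LiOH) = 0.006246 mol.
[LiOH] = 0.006246 mol / 0.01051 L = 0.594 M.

0.594 M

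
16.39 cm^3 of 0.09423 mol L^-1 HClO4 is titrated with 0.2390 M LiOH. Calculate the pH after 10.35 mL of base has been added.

n(acid) = 0.09423 x 0.01639 = 0.001544 mol; n(LiOH) added = 0.2390 x 0.01035 = 0.002474 mol.
Base is in excess by 0.002474 - 0.001544 = 0.0009292 mol in a total volume of 0.02674 L.
[OH^-] = 0.0009292/0.02674 = 0.03475 M, so pOH = 1.46 and pH = 14.00 - 1.46 = 12.54.

12.54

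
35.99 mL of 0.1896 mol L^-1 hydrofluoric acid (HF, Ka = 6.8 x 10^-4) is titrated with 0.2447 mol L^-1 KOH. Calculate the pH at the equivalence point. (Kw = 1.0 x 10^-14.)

n(HF) = 0.1896 x 0.03599 = 0.006824 mol; V(KOH) at equivalence = 0.006824/0.2447 = 0.02789 L.
At equivalence all the acid is converted to F-; total volume = 0.03599 + 0.02789 = 0.06388 L, so [F-] = 0.006824/0.06388 = 0.1068 M.
Kb = Kw/Ka = 1.0e-14 / 6.8 x 10^-4 = 1.47e-11.
[OH^-] = sqrt(Kb x [F-]) = sqrt(1.47e-11 x 0.1068) = 1.25e-6 M.
pOH = 5.90, so pH = 14.00 - 5.90 = 8.10.

8.10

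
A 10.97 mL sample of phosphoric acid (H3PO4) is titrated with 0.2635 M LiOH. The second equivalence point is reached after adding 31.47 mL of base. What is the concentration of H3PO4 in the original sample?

0.378 M

n(LiOH) = 0.2635 x 0.03147 = 0.008292 mol.
At the second equivalence point, 2 mol OH^- react per mol H3PO4, so n(H3PO4) = 0.008292 / 2 = 0.004146 mol.
[H3PO4] = 0.004146 / 0.01097 L = 0.378 M.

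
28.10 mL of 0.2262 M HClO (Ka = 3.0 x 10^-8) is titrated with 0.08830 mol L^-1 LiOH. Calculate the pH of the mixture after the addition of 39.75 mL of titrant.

7.61

Initial n(HClO) = 0.2262 x 0.02810 = 0.006356 mol.
n(LiOH) added = 0.08830 x 0.03975 = 0.003510 mol, converting that many moles of HClO to ClO-.
Remaining n(HClO) = 0.002846 mol; n(ClO-) = 0.003510 mol.
By Henderson-Hasselbalch, pH = pKa + log([A^-]/[HA]) = 7.52 + log(0.003510/0.002846) = 7.52 + (+0.09) = 7.61.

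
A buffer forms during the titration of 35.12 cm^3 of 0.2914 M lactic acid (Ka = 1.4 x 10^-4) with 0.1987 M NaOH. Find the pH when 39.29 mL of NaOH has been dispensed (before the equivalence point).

4.36

Initial n(HC3H5O3) = 0.2914 x 0.03512 = 0.01023 mol.
n(NaOH) added = 0.1987 x 0.03929 = 0.007807 mol, converting that many moles of HC3H5O3 to C3H5O3-.
Remaining n(HC3H5O3) = 0.002427 mol; n(C3H5O3-) = 0.007807 mol.
By Henderson-Hasselbalch, pH = pKa + log([A^-]/[HA]) = 3.85 + log(0.007807/0.002427) = 3.85 + (+0.51) = 4.36.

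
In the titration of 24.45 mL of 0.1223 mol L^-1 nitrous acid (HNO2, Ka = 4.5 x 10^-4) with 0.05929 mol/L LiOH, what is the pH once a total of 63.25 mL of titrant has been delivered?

n(acid) = 0.1223 x 0.02445 = 0.002990 mol; n(LiOH) added = 0.05929 x 0.06325 = 0.003750 mol.
Base is in excess by 0.003750 - 0.002990 = 0.0007599 mol in a total volume of 0.08770 L.
[OH^-] = 0.0007599/0.08770 = 0.008664 M, so pOH = 2.06 and pH = 14.00 - 2.06 = 11.94.

11.94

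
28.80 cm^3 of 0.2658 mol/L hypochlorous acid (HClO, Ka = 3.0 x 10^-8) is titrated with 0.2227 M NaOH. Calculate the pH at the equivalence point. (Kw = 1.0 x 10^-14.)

n(HClO) = 0.2658 x 0.02880 = 0.007655 mol; V(NaOH) at equivalence = 0.007655/0.2227 = 0.03437 L.
At equivalence all the acid is converted to ClO-; total volume = 0.02880 + 0.03437 = 0.06317 L, so [ClO-] = 0.007655/0.06317 = 0.1212 M.
Kb = Kw/Ka = 1.0e-14 / 3.0 x 10^-8 = 3.33e-7.
[OH^-] = sqrt(Kb x [ClO-]) = sqrt(3.33e-7 x 0.1212) = 0.000201 M.
pOH = 3.70, so pH = 14.00 - 3.70 = 10.30.

10.30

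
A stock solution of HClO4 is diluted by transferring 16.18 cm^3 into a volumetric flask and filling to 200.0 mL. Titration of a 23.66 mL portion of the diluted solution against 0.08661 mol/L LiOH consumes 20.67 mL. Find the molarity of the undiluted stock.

n(LiOH) = 0.08661 x 0.02067 = 0.001790 mol.
n(HClO4) in the aliquot = 0.001790 mol.
[diluted HClO4] = 0.001790 / 0.02366 = 0.07566 M.
Dilution factor = 200.0/16.18 = 12.36, so [stock] = 0.07566 x 12.36 = 0.935 M.

0.935 M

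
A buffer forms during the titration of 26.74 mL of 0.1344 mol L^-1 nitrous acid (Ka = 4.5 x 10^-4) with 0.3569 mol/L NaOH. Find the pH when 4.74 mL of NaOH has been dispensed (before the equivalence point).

Initial n(HNO2) = 0.1344 x 0.02674 = 0.003594 mol.
n(NaOH) added = 0.3569 x 0.004740 = 0.001692 mol, converting that many moles of HNO2 to NO2-.
Remaining n(HNO2) = 0.001902 mol; n(NO2-) = 0.001692 mol.
By Henderson-Hasselbalch, pH = pKa + log([A^-]/[HA]) = 3.35 + log(0.001692/0.001902) = 3.35 + (-0.05) = 3.30.

3.30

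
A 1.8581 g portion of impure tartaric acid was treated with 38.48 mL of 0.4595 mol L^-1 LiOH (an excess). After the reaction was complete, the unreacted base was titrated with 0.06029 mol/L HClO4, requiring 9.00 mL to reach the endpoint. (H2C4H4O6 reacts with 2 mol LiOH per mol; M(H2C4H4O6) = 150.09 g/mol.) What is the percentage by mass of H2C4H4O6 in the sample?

69.2%

Total n(LiOH) added = 0.4595 x 0.03848 = 0.01768 mol.
n(HClO4) used = 0.06029 x 0.009000 = 0.0005426 mol, which equals the excess n(LiOH).
So n(LiOH) consumed by the sample = 0.01768 - 0.0005426 = 0.01714 mol.
n(H2C4H4O6) = 0.01714 / 2 = 0.008569 mol.
mass H2C4H4O6 = 0.008569 x 150.09 = 1.286 g, so %H2C4H4O6 = 1.286/1.8581 x 100 = 69.2%.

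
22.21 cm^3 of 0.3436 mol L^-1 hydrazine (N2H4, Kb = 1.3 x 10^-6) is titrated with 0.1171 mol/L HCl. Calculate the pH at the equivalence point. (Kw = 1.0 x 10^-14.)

4.59

n(N2H4) = 0.3436 x 0.02221 = 0.007631 mol; V(HCl) at equivalence = 0.007631/0.1171 = 0.06517 L.
At equivalence the base is fully converted to N2H5+; total volume = 0.08738 L, so [N2H5+] = 0.007631/0.08738 = 0.08734 M.
Ka(N2H5+) = Kw/Kb = 1.0e-14 / 1.3 x 10^-6 = 7.69e-9.
[H^+] = sqrt(Ka x [N2H5+]) = sqrt(7.69e-9 x 0.08734) = 2.59e-5 M.
pH = -log(2.59e-5) = 4.59.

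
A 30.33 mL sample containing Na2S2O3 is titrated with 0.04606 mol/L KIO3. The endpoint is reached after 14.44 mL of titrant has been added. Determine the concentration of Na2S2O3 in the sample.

0.132 M

n(KIO3) = 0.04606 x 0.01444 = 0.0006651 mol.
From the balanced equation, 1 mol KIO3 reacts with 6 mol Na2S2O3, so n(Na2S2O3) = 0.0006651 x 6/1 = 0.003991 mol.
[Na2S2O3] = 0.003991 / 0.03033 L = 0.132 M.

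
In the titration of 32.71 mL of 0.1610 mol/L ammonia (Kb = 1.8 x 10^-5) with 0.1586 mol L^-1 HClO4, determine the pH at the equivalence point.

n(NH3) = 0.1610 x 0.03271 = 0.005266 mol; V(HClO4) at equivalence = 0.005266/0.1586 = 0.03320 L.
At equivalence the base is fully converted to NH4+; total volume = 0.06591 L, so [NH4+] = 0.005266/0.06591 = 0.07990 M.
Ka(NH4+) = Kw/Kb = 1.0e-14 / 1.8 x 10^-5 = 5.56e-10.
[H^+] = sqrt(Ka x [NH4+]) = sqrt(5.56e-10 x 0.07990) = 6.66e-6 M.
pH = -log(6.66e-6) = 5.18.

5.18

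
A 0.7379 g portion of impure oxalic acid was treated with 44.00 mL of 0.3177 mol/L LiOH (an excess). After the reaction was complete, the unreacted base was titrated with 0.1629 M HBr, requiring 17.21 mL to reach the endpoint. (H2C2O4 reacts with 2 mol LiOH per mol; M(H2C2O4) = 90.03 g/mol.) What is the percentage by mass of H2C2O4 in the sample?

68.2%

Total n(LiOH) added = 0.3177 x 0.04400 = 0.01398 mol.
n(HBr) used = 0.1629 x 0.01721 = 0.002804 mol, which equals the excess n(LiOH).
So n(LiOH) consumed by the sample = 0.01398 - 0.002804 = 0.01118 mol.
n(H2C2O4) = 0.01118 / 2 = 0.005588 mol.
mass H2C2O4 = 0.005588 x 90.03 = 0.5031 g, so %H2C2O4 = 0.5031/0.7379 x 100 = 68.2%.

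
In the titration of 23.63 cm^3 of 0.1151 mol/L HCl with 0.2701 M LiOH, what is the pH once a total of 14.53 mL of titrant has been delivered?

12.50

n(acid) = 0.1151 x 0.02363 = 0.002720 mol; n(LiOH) added = 0.2701 x 0.01453 = 0.003925 mol.
Base is in excess by 0.003925 - 0.002720 = 0.001205 mol in a total volume of 0.03816 L.
[OH^-] = 0.001205/0.03816 = 0.03157 M, so pOH = 1.50 and pH = 14.00 - 1.50 = 12.50.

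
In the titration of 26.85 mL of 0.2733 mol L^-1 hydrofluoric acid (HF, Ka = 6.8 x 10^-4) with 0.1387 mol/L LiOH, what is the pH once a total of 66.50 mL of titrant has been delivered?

n(acid) = 0.2733 x 0.02685 = 0.007338 mol; n(LiOH) added = 0.1387 x 0.06650 = 0.009224 mol.
Base is in excess by 0.009224 - 0.007338 = 0.001885 mol in a total volume of 0.09335 L.
[OH^-] = 0.001885/0.09335 = 0.02020 M, so pOH = 1.69 and pH = 14.00 - 1.69 = 12.31.

12.31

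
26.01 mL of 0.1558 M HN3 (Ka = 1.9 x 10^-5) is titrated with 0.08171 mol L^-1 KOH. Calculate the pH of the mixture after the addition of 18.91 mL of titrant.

4.51

Initial n(HN3) = 0.1558 x 0.02601 = 0.004052 mol.
n(KOH) added = 0.08171 x 0.01891 = 0.001545 mol, converting that many moles of HN3 to N3-.
Remaining n(HN3) = 0.002507 mol; n(N3-) = 0.001545 mol.
By Henderson-Hasselbalch, pH = pKa + log([A^-]/[HA]) = 4.72 + log(0.001545/0.002507) = 4.72 + (-0.21) = 4.51.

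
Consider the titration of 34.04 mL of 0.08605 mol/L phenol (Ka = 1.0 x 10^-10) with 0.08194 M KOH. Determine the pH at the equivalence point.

11.31

n(C6H5OH) = 0.08605 x 0.03404 = 0.002929 mol; V(KOH) at equivalence = 0.002929/0.08194 = 0.03575 L.
At equivalence all the acid is converted to C6H5O-; total volume = 0.03404 + 0.03575 = 0.06979 L, so [C6H5O-] = 0.002929/0.06979 = 0.04197 M.
Kb = Kw/Ka = 1.0e-14 / 1.0 x 10^-10 = 0.000100.
[OH^-] = sqrt(Kb x [C6H5O-]) = sqrt(0.000100 x 0.04197) = 0.00205 M.
pOH = 2.69, so pH = 14.00 - 2.69 = 11.31.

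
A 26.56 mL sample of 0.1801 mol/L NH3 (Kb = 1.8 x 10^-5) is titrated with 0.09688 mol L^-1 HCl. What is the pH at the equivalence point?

5.23

n(NH3) = 0.1801 x 0.02656 = 0.004783 mol; V(HCl) at equivalence = 0.004783/0.09688 = 0.04938 L.
At equivalence the base is fully converted to NH4+; total volume = 0.07594 L, so [NH4+] = 0.004783/0.07594 = 0.06299 M.
Ka(NH4+) = Kw/Kb = 1.0e-14 / 1.8 x 10^-5 = 5.56e-10.
[H^+] = sqrt(Ka x [NH4+]) = sqrt(5.56e-10 x 0.06299) = 5.92e-6 M.
pH = -log(5.92e-6) = 5.23.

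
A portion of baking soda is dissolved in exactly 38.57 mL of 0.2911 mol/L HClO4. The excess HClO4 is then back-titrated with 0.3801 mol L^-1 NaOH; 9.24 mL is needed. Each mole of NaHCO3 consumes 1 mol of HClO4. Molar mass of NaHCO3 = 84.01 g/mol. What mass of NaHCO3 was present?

0.648 g

Total n(HClO4) added = 0.2911 x 0.03857 = 0.01123 mol.
n(NaOH) used = 0.3801 x 0.009240 = 0.003512 mol, which equals the excess n(HClO4).
So n(HClO4) consumed by the sample = 0.01123 - 0.003512 = 0.007716 mol.
n(NaHCO3) = 0.007716 / 1 = 0.007716 mol.
mass = 0.007716 mol x 84.01 g/mol = 0.648 g.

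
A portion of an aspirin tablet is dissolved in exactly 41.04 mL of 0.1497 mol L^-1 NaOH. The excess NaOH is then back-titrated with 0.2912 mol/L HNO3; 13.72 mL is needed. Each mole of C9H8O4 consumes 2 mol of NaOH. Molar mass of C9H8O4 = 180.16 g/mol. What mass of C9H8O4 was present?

Total n(NaOH) added = 0.1497 x 0.04104 = 0.006144 mol.
n(HNO3) used = 0.2912 x 0.01372 = 0.003995 mol, which equals the excess n(NaOH).
So n(NaOH) consumed by the sample = 0.006144 - 0.003995 = 0.002148 mol.
n(C9H8O4) = 0.002148 / 2 = 0.001074 mol.
mass = 0.001074 mol x 180.16 g/mol = 0.194 g.

0.194 g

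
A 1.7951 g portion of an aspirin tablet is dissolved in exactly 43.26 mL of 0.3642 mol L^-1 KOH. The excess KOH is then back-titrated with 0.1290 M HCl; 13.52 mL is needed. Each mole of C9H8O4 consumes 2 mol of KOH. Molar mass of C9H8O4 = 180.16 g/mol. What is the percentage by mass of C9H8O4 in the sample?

Total n(KOH) added = 0.3642 x 0.04326 = 0.01576 mol.
n(HCl) used = 0.1290 x 0.01352 = 0.001744 mol, which equals the excess n(KOH).
So n(KOH) consumed by the sample = 0.01576 - 0.001744 = 0.01401 mol.
n(C9H8O4) = 0.01401 / 2 = 0.007006 mol.
mass C9H8O4 = 0.007006 x 180.16 = 1.262 g, so %C9H8O4 = 1.262/1.7951 x 100 = 70.3%.

70.3%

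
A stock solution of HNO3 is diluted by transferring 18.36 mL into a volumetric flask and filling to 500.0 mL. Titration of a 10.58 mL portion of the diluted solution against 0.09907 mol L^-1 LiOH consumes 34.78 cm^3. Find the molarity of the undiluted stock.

n(LiOH) = 0.09907 x 0.03478 = 0.003446 mol.
n(HNO3) in the aliquot = 0.003446 mol.
[diluted HNO3] = 0.003446 / 0.01058 = 0.3257 M.
Dilution factor = 500.0/18.36 = 27.23, so [stock] = 0.3257 x 27.23 = 8.87 M.

8.87 M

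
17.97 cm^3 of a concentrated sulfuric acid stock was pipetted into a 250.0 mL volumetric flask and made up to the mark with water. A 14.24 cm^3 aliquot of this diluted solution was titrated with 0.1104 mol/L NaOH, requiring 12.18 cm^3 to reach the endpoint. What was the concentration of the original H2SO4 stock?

0.657 M

n(NaOH) = 0.1104 x 0.01218 = 0.001345 mol.
n(H2SO4) in the aliquot = 0.001345 x 1/2 = 0.0006723 mol.
[diluted H2SO4] = 0.0006723 / 0.01424 = 0.04721 M.
Dilution factor = 250.0/17.97 = 13.91, so [stock] = 0.04721 x 13.91 = 0.657 M.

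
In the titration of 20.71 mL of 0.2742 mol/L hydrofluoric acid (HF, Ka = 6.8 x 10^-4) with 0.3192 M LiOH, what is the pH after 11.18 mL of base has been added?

Initial n(HF) = 0.2742 x 0.02071 = 0.005679 mol.
n(LiOH) added = 0.3192 x 0.01118 = 0.003569 mol, converting that many moles of HF to F-.
Remaining n(HF) = 0.002110 mol; n(F-) = 0.003569 mol.
By Henderson-Hasselbalch, pH = pKa + log([A^-]/[HA]) = 3.17 + log(0.003569/0.002110) = 3.17 + (+0.23) = 3.40.

3.40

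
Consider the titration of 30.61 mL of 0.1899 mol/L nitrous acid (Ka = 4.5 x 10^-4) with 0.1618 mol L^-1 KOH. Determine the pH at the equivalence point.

8.14

n(HNO2) = 0.1899 x 0.03061 = 0.005813 mol; V(KOH) at equivalence = 0.005813/0.1618 = 0.03593 L.
At equivalence all the acid is converted to NO2-; total volume = 0.03061 + 0.03593 = 0.06654 L, so [NO2-] = 0.005813/0.06654 = 0.08736 M.
Kb = Kw/Ka = 1.0e-14 / 4.5 x 10^-4 = 2.22e-11.
[OH^-] = sqrt(Kb x [NO2-]) = sqrt(2.22e-11 x 0.08736) = 1.39e-6 M.
pOH = 5.86, so pH = 14.00 - 5.86 = 8.14.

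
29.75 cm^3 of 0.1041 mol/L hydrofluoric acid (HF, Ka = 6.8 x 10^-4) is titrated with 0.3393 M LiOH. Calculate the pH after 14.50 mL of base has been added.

12.61

n(acid) = 0.1041 x 0.02975 = 0.003097 mol; n(LiOH) added = 0.3393 x 0.01450 = 0.004920 mol.
Base is in excess by 0.004920 - 0.003097 = 0.001823 mol in a total volume of 0.04425 L.
[OH^-] = 0.001823/0.04425 = 0.04119 M, so pOH = 1.39 and pH = 14.00 - 1.39 = 12.61.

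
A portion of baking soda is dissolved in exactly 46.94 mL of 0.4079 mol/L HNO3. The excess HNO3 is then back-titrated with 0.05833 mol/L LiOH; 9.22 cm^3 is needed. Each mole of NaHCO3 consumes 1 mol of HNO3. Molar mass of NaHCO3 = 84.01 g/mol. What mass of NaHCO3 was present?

1.56 g

Total n(HNO3) added = 0.4079 x 0.04694 = 0.01915 mol.
n(LiOH) used = 0.05833 x 0.009220 = 0.0005378 mol, which equals the excess n(HNO3).
So n(HNO3) consumed by the sample = 0.01915 - 0.0005378 = 0.01861 mol.
n(NaHCO3) = 0.01861 / 1 = 0.01861 mol.
mass = 0.01861 mol x 84.01 g/mol = 1.56 g.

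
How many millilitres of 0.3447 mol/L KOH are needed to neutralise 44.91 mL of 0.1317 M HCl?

17.2 mL

n(HCl) = 0.1317 mol/L x 0.04491 L = 0.005915 mol.
At equivalence n(KOH) = n(HCl) = 0.005915 mol.
V(KOH) = 0.005915 / 0.3447 = 0.01716 L = 17.2 mL.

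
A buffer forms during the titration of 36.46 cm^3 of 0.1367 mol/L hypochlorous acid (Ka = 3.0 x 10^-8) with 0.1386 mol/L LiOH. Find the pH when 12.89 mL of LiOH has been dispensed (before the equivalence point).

Initial n(HClO) = 0.1367 x 0.03646 = 0.004984 mol.
n(LiOH) added = 0.1386 x 0.01289 = 0.001787 mol, converting that many moles of HClO to ClO-.
Remaining n(HClO) = 0.003198 mol; n(ClO-) = 0.001787 mol.
By Henderson-Hasselbalch, pH = pKa + log([A^-]/[HA]) = 7.52 + log(0.001787/0.003198) = 7.52 + (-0.25) = 7.27.

7.27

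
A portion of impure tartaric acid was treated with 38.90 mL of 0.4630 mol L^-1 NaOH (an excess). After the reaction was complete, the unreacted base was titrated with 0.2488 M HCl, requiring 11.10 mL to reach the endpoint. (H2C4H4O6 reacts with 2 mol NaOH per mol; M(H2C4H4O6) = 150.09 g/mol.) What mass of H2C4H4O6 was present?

1.14 g

Total n(NaOH) added = 0.4630 x 0.03890 = 0.01801 mol.
n(HCl) used = 0.2488 x 0.01110 = 0.002762 mol, which equals the excess n(NaOH).
So n(NaOH) consumed by the sample = 0.01801 - 0.002762 = 0.01525 mol.
n(H2C4H4O6) = 0.01525 / 2 = 0.007625 mol.
mass = 0.007625 mol x 150.09 g/mol = 1.14 g.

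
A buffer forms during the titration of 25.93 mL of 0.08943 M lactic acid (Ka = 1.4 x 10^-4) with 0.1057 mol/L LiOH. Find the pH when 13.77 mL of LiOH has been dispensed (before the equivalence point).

4.08

Initial n(HC3H5O3) = 0.08943 x 0.02593 = 0.002319 mol.
n(LiOH) added = 0.1057 x 0.01377 = 0.001455 mol, converting that many moles of HC3H5O3 to C3H5O3-.
Remaining n(HC3H5O3) = 0.0008634 mol; n(C3H5O3-) = 0.001455 mol.
By Henderson-Hasselbalch, pH = pKa + log([A^-]/[HA]) = 3.85 + log(0.001455/0.0008634) = 3.85 + (+0.23) = 4.08.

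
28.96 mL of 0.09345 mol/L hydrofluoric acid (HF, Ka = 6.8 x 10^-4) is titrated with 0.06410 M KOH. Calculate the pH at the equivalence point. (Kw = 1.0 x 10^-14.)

7.87

n(HF) = 0.09345 x 0.02896 = 0.002706 mol; V(KOH) at equivalence = 0.002706/0.06410 = 0.04222 L.
At equivalence all the acid is converted to F-; total volume = 0.02896 + 0.04222 = 0.07118 L, so [F-] = 0.002706/0.07118 = 0.03802 M.
Kb = Kw/Ka = 1.0e-14 / 6.8 x 10^-4 = 1.47e-11.
[OH^-] = sqrt(Kb x [F-]) = sqrt(1.47e-11 x 0.03802) = 7.48e-7 M.
pOH = 6.13, so pH = 14.00 - 6.13 = 7.87.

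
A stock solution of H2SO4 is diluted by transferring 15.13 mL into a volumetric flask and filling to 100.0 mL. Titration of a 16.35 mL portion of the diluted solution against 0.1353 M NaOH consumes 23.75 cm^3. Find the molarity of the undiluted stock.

n(NaOH) = 0.1353 x 0.02375 = 0.003213 mol.
n(H2SO4) in the aliquot = 0.003213 x 1/2 = 0.001607 mol.
[diluted H2SO4] = 0.001607 / 0.01635 = 0.09827 M.
Dilution factor = 100.0/15.13 = 6.609, so [stock] = 0.09827 x 6.609 = 0.649 M.

0.649 M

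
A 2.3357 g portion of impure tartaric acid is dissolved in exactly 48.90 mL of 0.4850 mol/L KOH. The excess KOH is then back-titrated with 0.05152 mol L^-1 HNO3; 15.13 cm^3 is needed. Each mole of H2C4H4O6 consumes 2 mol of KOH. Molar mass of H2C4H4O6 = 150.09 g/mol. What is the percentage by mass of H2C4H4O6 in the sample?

73.7%

Total n(KOH) added = 0.4850 x 0.04890 = 0.02372 mol.
n(HNO3) used = 0.05152 x 0.01513 = 0.0007795 mol, which equals the excess n(KOH).
So n(KOH) consumed by the sample = 0.02372 - 0.0007795 = 0.02294 mol.
n(H2C4H4O6) = 0.02294 / 2 = 0.01147 mol.
mass H2C4H4O6 = 0.01147 x 150.09 = 1.721 g, so %H2C4H4O6 = 1.721/2.3357 x 100 = 73.7%.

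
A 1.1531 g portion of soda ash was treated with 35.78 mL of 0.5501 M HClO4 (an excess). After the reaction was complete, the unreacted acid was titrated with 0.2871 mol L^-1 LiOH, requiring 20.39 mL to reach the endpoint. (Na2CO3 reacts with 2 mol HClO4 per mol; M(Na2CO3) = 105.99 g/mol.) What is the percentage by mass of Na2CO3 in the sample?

Total n(HClO4) added = 0.5501 x 0.03578 = 0.01968 mol.
n(LiOH) used = 0.2871 x 0.02039 = 0.005854 mol, which equals the excess n(HClO4).
So n(HClO4) consumed by the sample = 0.01968 - 0.005854 = 0.01383 mol.
n(Na2CO3) = 0.01383 / 2 = 0.006914 mol.
mass Na2CO3 = 0.006914 x 105.99 = 0.7328 g, so %Na2CO3 = 0.7328/1.1531 x 100 = 63.6%.

63.6%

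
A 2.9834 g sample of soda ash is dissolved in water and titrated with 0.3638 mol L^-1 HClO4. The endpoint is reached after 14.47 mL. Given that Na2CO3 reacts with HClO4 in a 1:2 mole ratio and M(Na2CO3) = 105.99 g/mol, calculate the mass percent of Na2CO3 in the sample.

n(HClO4) = 0.3638 x 0.01447 = 0.005264 mol.
n(Na2CO3) = 0.005264 / 2 = 0.002632 mol.
mass of Na2CO3 = 0.002632 x 105.99 = 0.2790 g.
% purity = 0.2790 / 2.9834 x 100 = 9.35%.

9.35%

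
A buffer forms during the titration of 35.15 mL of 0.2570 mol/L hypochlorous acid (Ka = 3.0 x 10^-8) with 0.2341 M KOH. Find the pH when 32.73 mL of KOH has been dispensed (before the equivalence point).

Initial n(HClO) = 0.2570 x 0.03515 = 0.009034 mol.
n(KOH) added = 0.2341 x 0.03273 = 0.007662 mol, converting that many moles of HClO to ClO-.
Remaining n(HClO) = 0.001371 mol; n(ClO-) = 0.007662 mol.
By Henderson-Hasselbalch, pH = pKa + log([A^-]/[HA]) = 7.52 + log(0.007662/0.001371) = 7.52 + (+0.75) = 8.27.

8.27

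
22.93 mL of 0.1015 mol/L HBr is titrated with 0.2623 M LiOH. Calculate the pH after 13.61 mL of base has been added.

12.53

n(acid) = 0.1015 x 0.02293 = 0.002327 mol; n(LiOH) added = 0.2623 x 0.01361 = 0.003570 mol.
Base is in excess by 0.003570 - 0.002327 = 0.001243 mol in a total volume of 0.03654 L.
[OH^-] = 0.001243/0.03654 = 0.03400 M, so pOH = 1.47 and pH = 14.00 - 1.47 = 12.53.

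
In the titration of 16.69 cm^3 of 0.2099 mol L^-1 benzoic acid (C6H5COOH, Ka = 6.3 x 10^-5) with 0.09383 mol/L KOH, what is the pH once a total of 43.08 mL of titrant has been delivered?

11.96

n(acid) = 0.2099 x 0.01669 = 0.003503 mol; n(KOH) added = 0.09383 x 0.04308 = 0.004042 mol.
Base is in excess by 0.004042 - 0.003503 = 0.0005390 mol in a total volume of 0.05977 L.
[OH^-] = 0.0005390/0.05977 = 0.009017 M, so pOH = 2.04 and pH = 14.00 - 2.04 = 11.96.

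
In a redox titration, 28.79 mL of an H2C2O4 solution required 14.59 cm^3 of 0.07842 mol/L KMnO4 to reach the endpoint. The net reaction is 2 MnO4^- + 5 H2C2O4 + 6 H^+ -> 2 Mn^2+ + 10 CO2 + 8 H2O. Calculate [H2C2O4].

0.0994 M

n(KMnO4) = 0.07842 x 0.01459 = 0.001144 mol.
From the balanced equation, 2 mol KMnO4 reacts with 5 mol H2C2O4, so n(H2C2O4) = 0.001144 x 5/2 = 0.002860 mol.
[H2C2O4] = 0.002860 / 0.02879 L = 0.0994 M.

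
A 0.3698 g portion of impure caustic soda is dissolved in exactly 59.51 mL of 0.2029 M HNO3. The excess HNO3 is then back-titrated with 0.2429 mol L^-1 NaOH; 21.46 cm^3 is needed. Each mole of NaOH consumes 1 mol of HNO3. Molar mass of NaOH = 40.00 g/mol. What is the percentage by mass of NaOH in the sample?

74.2%

Total n(HNO3) added = 0.2029 x 0.05951 = 0.01207 mol.
n(NaOH) used = 0.2429 x 0.02146 = 0.005213 mol, which equals the excess n(HNO3).
So n(HNO3) consumed by the sample = 0.01207 - 0.005213 = 0.006862 mol.
n(NaOH) = 0.006862 / 1 = 0.006862 mol.
mass NaOH = 0.006862 x 40.00 = 0.2745 g, so %NaOH = 0.2745/0.3698 x 100 = 74.2%.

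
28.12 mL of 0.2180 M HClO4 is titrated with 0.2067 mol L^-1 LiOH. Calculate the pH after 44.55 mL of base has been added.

12.63

n(acid) = 0.2180 x 0.02812 = 0.006130 mol; n(LiOH) added = 0.2067 x 0.04455 = 0.009208 mol.
Base is in excess by 0.009208 - 0.006130 = 0.003078 mol in a total volume of 0.07267 L.
[OH^-] = 0.003078/0.07267 = 0.04236 M, so pOH = 1.37 and pH = 14.00 - 1.37 = 12.63.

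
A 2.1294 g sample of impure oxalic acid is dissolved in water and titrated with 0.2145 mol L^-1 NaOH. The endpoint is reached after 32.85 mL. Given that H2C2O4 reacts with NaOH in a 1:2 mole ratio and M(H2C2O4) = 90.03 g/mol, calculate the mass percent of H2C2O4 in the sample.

n(NaOH) = 0.2145 x 0.03285 = 0.007046 mol.
n(H2C2O4) = 0.007046 / 2 = 0.003523 mol.
mass of H2C2O4 = 0.003523 x 90.03 = 0.3172 g.
% purity = 0.3172 / 2.1294 x 100 = 14.9%.

14.9%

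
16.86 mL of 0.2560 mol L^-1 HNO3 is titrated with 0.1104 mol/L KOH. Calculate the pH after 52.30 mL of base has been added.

12.32

n(acid) = 0.2560 x 0.01686 = 0.004316 mol; n(KOH) added = 0.1104 x 0.05230 = 0.005774 mol.
Base is in excess by 0.005774 - 0.004316 = 0.001458 mol in a total volume of 0.06916 L.
[OH^-] = 0.001458/0.06916 = 0.02108 M, so pOH = 1.68 and pH = 14.00 - 1.68 = 12.32.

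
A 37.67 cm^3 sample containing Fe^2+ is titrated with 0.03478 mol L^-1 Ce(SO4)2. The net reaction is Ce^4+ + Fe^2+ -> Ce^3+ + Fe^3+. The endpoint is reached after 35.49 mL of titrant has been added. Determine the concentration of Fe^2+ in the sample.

0.0328 M

n(Ce(SO4)2) = 0.03478 x 0.03549 = 0.001234 mol.
From the balanced equation, 1 mol Ce(SO4)2 reacts with 1 mol Fe^2+, so n(Fe^2+) = 0.001234 x 1/1 = 0.001234 mol.
[Fe^2+] = 0.001234 / 0.03767 L = 0.0328 M.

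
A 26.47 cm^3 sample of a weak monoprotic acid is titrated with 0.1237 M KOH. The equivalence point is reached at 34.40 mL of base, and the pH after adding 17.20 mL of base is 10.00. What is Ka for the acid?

1.0 x 10^-10

17.20 mL is half of the equivalence volume, so this is the half-equivalence point where [HA] = [A^-].
At half-equivalence pH = pKa, so pKa = 10.00.
Ka = 10^(-10.00) = 1.0 x 10^-10.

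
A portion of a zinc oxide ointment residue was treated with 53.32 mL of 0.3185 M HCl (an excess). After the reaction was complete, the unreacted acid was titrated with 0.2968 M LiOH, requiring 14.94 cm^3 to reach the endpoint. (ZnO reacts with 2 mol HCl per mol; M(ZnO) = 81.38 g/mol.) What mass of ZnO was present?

0.511 g

Total n(HCl) added = 0.3185 x 0.05332 = 0.01698 mol.
n(LiOH) used = 0.2968 x 0.01494 = 0.004434 mol, which equals the excess n(HCl).
So n(HCl) consumed by the sample = 0.01698 - 0.004434 = 0.01255 mol.
n(ZnO) = 0.01255 / 2 = 0.006274 mol.
mass = 0.006274 mol x 81.38 g/mol = 0.511 g.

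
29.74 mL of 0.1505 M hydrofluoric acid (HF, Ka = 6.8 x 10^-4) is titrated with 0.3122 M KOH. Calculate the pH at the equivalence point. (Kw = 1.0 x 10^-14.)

n(HF) = 0.1505 x 0.02974 = 0.004476 mol; V(KOH) at equivalence = 0.004476/0.3122 = 0.01434 L.
At equivalence all the acid is converted to F-; total volume = 0.02974 + 0.01434 = 0.04408 L, so [F-] = 0.004476/0.04408 = 0.1015 M.
Kb = Kw/Ka = 1.0e-14 / 6.8 x 10^-4 = 1.47e-11.
[OH^-] = sqrt(Kb x [F-]) = sqrt(1.47e-11 x 0.1015) = 1.22e-6 M.
pOH = 5.91, so pH = 14.00 - 5.91 = 8.09.

8.09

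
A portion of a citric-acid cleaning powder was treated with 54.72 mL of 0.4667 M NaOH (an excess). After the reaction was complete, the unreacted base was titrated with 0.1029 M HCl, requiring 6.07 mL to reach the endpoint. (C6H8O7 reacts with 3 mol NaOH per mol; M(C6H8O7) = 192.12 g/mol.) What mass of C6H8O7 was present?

1.60 g

Total n(NaOH) added = 0.4667 x 0.05472 = 0.02554 mol.
n(HCl) used = 0.1029 x 0.006070 = 0.0006246 mol, which equals the excess n(NaOH).
So n(NaOH) consumed by the sample = 0.02554 - 0.0006246 = 0.02491 mol.
n(C6H8O7) = 0.02491 / 3 = 0.008304 mol.
mass = 0.008304 mol x 192.12 g/mol = 1.60 g.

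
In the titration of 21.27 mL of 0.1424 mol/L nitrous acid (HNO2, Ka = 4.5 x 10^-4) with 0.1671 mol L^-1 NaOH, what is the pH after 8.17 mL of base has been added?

3.26

Initial n(HNO2) = 0.1424 x 0.02127 = 0.003029 mol.
n(NaOH) added = 0.1671 x 0.008170 = 0.001365 mol, converting that many moles of HNO2 to NO2-.
Remaining n(HNO2) = 0.001664 mol; n(NO2-) = 0.001365 mol.
By Henderson-Hasselbalch, pH = pKa + log([A^-]/[HA]) = 3.35 + log(0.001365/0.001664) = 3.35 + (-0.09) = 3.26.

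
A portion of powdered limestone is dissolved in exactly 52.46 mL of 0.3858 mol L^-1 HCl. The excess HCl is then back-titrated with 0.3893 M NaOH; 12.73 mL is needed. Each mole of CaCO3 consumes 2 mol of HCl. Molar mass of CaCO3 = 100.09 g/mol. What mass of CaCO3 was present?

Total n(HCl) added = 0.3858 x 0.05246 = 0.02024 mol.
n(NaOH) used = 0.3893 x 0.01273 = 0.004956 mol, which equals the excess n(HCl).
So n(HCl) consumed by the sample = 0.02024 - 0.004956 = 0.01528 mol.
n(CaCO3) = 0.01528 / 2 = 0.007642 mol.
mass = 0.007642 mol x 100.09 g/mol = 0.765 g.

0.765 g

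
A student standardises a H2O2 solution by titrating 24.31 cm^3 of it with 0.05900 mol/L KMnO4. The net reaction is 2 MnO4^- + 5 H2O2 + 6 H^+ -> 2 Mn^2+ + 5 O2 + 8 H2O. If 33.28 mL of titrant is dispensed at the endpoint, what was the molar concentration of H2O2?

0.202 M

n(KMnO4) = 0.05900 x 0.03328 = 0.001964 mol.
From the balanced equation, 2 mol KMnO4 reacts with 5 mol H2O2, so n(H2O2) = 0.001964 x 5/2 = 0.004909 mol.
[H2O2] = 0.004909 / 0.02431 L = 0.202 M.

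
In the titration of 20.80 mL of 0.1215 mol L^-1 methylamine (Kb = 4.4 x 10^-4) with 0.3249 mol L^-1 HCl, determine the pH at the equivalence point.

5.85

n(CH3NH2) = 0.1215 x 0.02080 = 0.002527 mol; V(HCl) at equivalence = 0.002527/0.3249 = 0.007778 L.
At equivalence the base is fully converted to CH3NH3+; total volume = 0.02858 L, so [CH3NH3+] = 0.002527/0.02858 = 0.08843 M.
Ka(CH3NH3+) = Kw/Kb = 1.0e-14 / 4.4 x 10^-4 = 2.27e-11.
[H^+] = sqrt(Ka x [CH3NH3+]) = sqrt(2.27e-11 x 0.08843) = 1.42e-6 M.
pH = -log(1.42e-6) = 5.85.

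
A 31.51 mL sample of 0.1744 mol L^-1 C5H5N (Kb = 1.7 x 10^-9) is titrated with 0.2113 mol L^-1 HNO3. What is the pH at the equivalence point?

3.13

n(C5H5N) = 0.1744 x 0.03151 = 0.005495 mol; V(HNO3) at equivalence = 0.005495/0.2113 = 0.02601 L.
At equivalence the base is fully converted to C5H5NH+; total volume = 0.05752 L, so [C5H5NH+] = 0.005495/0.05752 = 0.09554 M.
Ka(C5H5NH+) = Kw/Kb = 1.0e-14 / 1.7 x 10^-9 = 5.88e-6.
[H^+] = sqrt(Ka x [C5H5NH+]) = sqrt(5.88e-6 x 0.09554) = 0.000750 M.
pH = -log(0.000750) = 3.13.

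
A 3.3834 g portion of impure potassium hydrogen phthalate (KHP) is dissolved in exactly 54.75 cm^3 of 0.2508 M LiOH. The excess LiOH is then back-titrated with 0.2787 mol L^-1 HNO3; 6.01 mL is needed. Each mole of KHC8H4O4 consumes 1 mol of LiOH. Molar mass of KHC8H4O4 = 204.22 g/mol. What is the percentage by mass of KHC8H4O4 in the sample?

72.8%

Total n(LiOH) added = 0.2508 x 0.05475 = 0.01373 mol.
n(HNO3) used = 0.2787 x 0.006010 = 0.001675 mol, which equals the excess n(LiOH).
So n(LiOH) consumed by the sample = 0.01373 - 0.001675 = 0.01206 mol.
n(KHC8H4O4) = 0.01206 / 1 = 0.01206 mol.
mass KHC8H4O4 = 0.01206 x 204.22 = 2.462 g, so %KHC8H4O4 = 2.462/3.3834 x 100 = 72.8%.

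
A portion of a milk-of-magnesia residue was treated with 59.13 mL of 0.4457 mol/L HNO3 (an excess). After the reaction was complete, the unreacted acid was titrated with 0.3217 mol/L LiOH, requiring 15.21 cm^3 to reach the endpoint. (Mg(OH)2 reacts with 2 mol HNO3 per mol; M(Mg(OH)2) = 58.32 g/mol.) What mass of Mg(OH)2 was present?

0.626 g

Total n(HNO3) added = 0.4457 x 0.05913 = 0.02635 mol.
n(LiOH) used = 0.3217 x 0.01521 = 0.004893 mol, which equals the excess n(HNO3).
So n(HNO3) consumed by the sample = 0.02635 - 0.004893 = 0.02146 mol.
n(Mg(OH)2) = 0.02146 / 2 = 0.01073 mol.
mass = 0.01073 mol x 58.32 g/mol = 0.626 g.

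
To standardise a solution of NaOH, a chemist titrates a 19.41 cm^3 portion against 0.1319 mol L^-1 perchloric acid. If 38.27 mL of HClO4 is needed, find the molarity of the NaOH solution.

0.260 M

n(HClO4) delivered = 0.1319 x 0.03827 = 0.005048 mol.
For a 1:1 reaction, n(NaOH) = 0.005048 mol.
[NaOH] = 0.005048 mol / 0.01941 L = 0.260 M.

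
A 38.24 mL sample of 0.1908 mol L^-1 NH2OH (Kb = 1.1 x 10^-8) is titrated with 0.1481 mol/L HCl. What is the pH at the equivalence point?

3.56

n(NH2OH) = 0.1908 x 0.03824 = 0.007296 mol; V(HCl) at equivalence = 0.007296/0.1481 = 0.04927 L.
At equivalence the base is fully converted to NH3OH+; total volume = 0.08751 L, so [NH3OH+] = 0.007296/0.08751 = 0.08338 M.
Ka(NH3OH+) = Kw/Kb = 1.0e-14 / 1.1 x 10^-8 = 9.09e-7.
[H^+] = sqrt(Ka x [NH3OH+]) = sqrt(9.09e-7 x 0.08338) = 0.000275 M.
pH = -log(0.000275) = 3.56.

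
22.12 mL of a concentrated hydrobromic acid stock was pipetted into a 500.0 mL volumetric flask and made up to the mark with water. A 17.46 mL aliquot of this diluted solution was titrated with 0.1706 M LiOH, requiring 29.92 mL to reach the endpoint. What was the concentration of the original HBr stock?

n(LiOH) = 0.1706 x 0.02992 = 0.005104 mol.
n(HBr) in the aliquot = 0.005104 mol.
[diluted HBr] = 0.005104 / 0.01746 = 0.2923 M.
Dilution factor = 500.0/22.12 = 22.60, so [stock] = 0.2923 x 22.60 = 6.61 M.

6.61 M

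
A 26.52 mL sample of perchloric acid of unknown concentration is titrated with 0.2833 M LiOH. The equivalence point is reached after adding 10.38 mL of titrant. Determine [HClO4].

n(LiOH) delivered = 0.2833 x 0.01038 = 0.002941 mol.
For a 1:1 reaction, n(HClO4) = 0.002941 mol.
[HClO4] = 0.002941 mol / 0.02652 L = 0.111 M.

0.111 M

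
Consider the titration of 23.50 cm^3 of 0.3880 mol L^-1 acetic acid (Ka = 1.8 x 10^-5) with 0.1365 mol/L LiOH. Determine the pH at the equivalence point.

n(CH3COOH) = 0.3880 x 0.02350 = 0.009118 mol; V(LiOH) at equivalence = 0.009118/0.1365 = 0.06680 L.
At equivalence all the acid is converted to CH3COO-; total volume = 0.02350 + 0.06680 = 0.09030 L, so [CH3COO-] = 0.009118/0.09030 = 0.1010 M.
Kb = Kw/Ka = 1.0e-14 / 1.8 x 10^-5 = 5.56e-10.
[OH^-] = sqrt(Kb x [CH3COO-]) = sqrt(5.56e-10 x 0.1010) = 7.49e-6 M.
pOH = 5.13, so pH = 14.00 - 5.13 = 8.87.

8.87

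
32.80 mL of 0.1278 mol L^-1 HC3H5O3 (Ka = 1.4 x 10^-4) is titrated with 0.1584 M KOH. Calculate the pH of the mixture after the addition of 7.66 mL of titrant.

Initial n(HC3H5O3) = 0.1278 x 0.03280 = 0.004192 mol.
n(KOH) added = 0.1584 x 0.007660 = 0.001213 mol, converting that many moles of HC3H5O3 to C3H5O3-.
Remaining n(HC3H5O3) = 0.002978 mol; n(C3H5O3-) = 0.001213 mol.
By Henderson-Hasselbalch, pH = pKa + log([A^-]/[HA]) = 3.85 + log(0.001213/0.002978) = 3.85 + (-0.39) = 3.46.

3.46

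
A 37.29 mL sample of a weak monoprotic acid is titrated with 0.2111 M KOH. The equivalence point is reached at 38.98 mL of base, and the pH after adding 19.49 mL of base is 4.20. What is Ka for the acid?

19.49 mL is half of the equivalence volume, so this is the half-equivalence point where [HA] = [A^-].
At half-equivalence pH = pKa, so pKa = 4.20.
Ka = 10^(-4.20) = 6.3 x 10^-5.

6.3 x 10^-5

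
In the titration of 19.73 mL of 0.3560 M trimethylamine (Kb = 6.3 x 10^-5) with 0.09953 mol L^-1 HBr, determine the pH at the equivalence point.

5.45

n((CH3)3N) = 0.3560 x 0.01973 = 0.007024 mol; V(HBr) at equivalence = 0.007024/0.09953 = 0.07057 L.
At equivalence the base is fully converted to (CH3)3NH+; total volume = 0.09030 L, so [(CH3)3NH+] = 0.007024/0.09030 = 0.07778 M.
Ka((CH3)3NH+) = Kw/Kb = 1.0e-14 / 6.3 x 10^-5 = 1.59e-10.
[H^+] = sqrt(Ka x [(CH3)3NH+]) = sqrt(1.59e-10 x 0.07778) = 3.51e-6 M.
pH = -log(3.51e-6) = 5.45.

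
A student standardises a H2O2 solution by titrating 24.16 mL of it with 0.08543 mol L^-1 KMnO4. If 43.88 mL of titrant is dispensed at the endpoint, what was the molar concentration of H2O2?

0.388 M

n(KMnO4) = 0.08543 x 0.04388 = 0.003749 mol.
From the balanced equation, 2 mol KMnO4 reacts with 5 mol H2O2, so n(H2O2) = 0.003749 x 5/2 = 0.009372 mol.
[H2O2] = 0.009372 / 0.02416 L = 0.388 M.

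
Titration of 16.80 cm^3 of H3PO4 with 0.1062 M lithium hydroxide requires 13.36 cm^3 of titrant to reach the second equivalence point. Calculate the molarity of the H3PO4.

0.0422 M

n(LiOH) = 0.1062 x 0.01336 = 0.001419 mol.
At the second equivalence point, 2 mol OH^- react per mol H3PO4, so n(H3PO4) = 0.001419 / 2 = 0.0007094 mol.
[H3PO4] = 0.0007094 / 0.01680 L = 0.0422 M.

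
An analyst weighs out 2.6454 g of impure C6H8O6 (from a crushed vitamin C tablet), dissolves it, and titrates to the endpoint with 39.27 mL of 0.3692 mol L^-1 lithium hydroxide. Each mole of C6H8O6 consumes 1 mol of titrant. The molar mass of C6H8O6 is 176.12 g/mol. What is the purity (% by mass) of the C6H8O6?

96.5%

n(LiOH) = 0.3692 x 0.03927 = 0.01450 mol.
n(C6H8O6) = 0.01450 / 1 = 0.01450 mol.
mass of C6H8O6 = 0.01450 x 176.12 = 2.553 g.
% purity = 2.553 / 2.6454 x 100 = 96.5%.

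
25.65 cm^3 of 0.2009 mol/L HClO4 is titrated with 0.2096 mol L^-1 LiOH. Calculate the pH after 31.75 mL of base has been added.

n(acid) = 0.2009 x 0.02565 = 0.005153 mol; n(LiOH) added = 0.2096 x 0.03175 = 0.006655 mol.
Base is in excess by 0.006655 - 0.005153 = 0.001502 mol in a total volume of 0.05740 L.
[OH^-] = 0.001502/0.05740 = 0.02616 M, so pOH = 1.58 and pH = 14.00 - 1.58 = 12.42.

12.42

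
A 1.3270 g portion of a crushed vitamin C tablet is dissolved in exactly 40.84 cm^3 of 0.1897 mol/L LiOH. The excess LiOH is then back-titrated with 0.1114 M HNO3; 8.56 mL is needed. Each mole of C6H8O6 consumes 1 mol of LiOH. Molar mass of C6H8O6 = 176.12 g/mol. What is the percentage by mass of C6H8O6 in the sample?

90.2%

Total n(LiOH) added = 0.1897 x 0.04084 = 0.007747 mol.
n(HNO3) used = 0.1114 x 0.008560 = 0.0009536 mol, which equals the excess n(LiOH).
So n(LiOH) consumed by the sample = 0.007747 - 0.0009536 = 0.006794 mol.
n(C6H8O6) = 0.006794 / 1 = 0.006794 mol.
mass C6H8O6 = 0.006794 x 176.12 = 1.197 g, so %C6H8O6 = 1.197/1.3270 x 100 = 90.2%.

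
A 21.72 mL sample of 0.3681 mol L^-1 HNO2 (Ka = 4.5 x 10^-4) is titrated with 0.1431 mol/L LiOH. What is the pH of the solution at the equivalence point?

8.18

n(HNO2) = 0.3681 x 0.02172 = 0.007995 mol; V(LiOH) at equivalence = 0.007995/0.1431 = 0.05587 L.
At equivalence all the acid is converted to NO2-; total volume = 0.02172 + 0.05587 = 0.07759 L, so [NO2-] = 0.007995/0.07759 = 0.1030 M.
Kb = Kw/Ka = 1.0e-14 / 4.5 x 10^-4 = 2.22e-11.
[OH^-] = sqrt(Kb x [NO2-]) = sqrt(2.22e-11 x 0.1030) = 1.51e-6 M.
pOH = 5.82, so pH = 14.00 - 5.82 = 8.18.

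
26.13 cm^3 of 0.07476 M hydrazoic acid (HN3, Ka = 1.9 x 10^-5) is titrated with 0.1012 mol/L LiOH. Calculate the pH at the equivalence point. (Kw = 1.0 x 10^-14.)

8.68

n(HN3) = 0.07476 x 0.02613 = 0.001953 mol; V(LiOH) at equivalence = 0.001953/0.1012 = 0.01930 L.
At equivalence all the acid is converted to N3-; total volume = 0.02613 + 0.01930 = 0.04543 L, so [N3-] = 0.001953/0.04543 = 0.04300 M.
Kb = Kw/Ka = 1.0e-14 / 1.9 x 10^-5 = 5.26e-10.
[OH^-] = sqrt(Kb x [N3-]) = sqrt(5.26e-10 x 0.04300) = 4.76e-6 M.
pOH = 5.32, so pH = 14.00 - 5.32 = 8.68.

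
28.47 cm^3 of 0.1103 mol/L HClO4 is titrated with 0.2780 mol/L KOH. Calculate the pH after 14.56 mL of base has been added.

n(acid) = 0.1103 x 0.02847 = 0.003140 mol; n(KOH) added = 0.2780 x 0.01456 = 0.004048 mol.
Base is in excess by 0.004048 - 0.003140 = 0.0009074 mol in a total volume of 0.04303 L.
[OH^-] = 0.0009074/0.04303 = 0.02109 M, so pOH = 1.68 and pH = 14.00 - 1.68 = 12.32.

12.32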